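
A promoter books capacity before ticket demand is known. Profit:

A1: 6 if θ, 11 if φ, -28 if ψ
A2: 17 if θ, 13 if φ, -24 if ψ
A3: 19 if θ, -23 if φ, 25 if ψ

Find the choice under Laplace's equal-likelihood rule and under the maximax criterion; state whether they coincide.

Row averages: A1=-11/3, A2=2, A3=7
Highest average = 7 → A3.
Row maxima: A1=11, A2=17, A3=25
Best best-case = 25 → A3.

laplace → A3; maximax → A3 (agree)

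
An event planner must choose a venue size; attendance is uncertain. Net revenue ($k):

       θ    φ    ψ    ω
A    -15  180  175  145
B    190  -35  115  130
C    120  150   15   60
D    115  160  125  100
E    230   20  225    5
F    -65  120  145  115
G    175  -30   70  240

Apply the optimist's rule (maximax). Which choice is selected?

Row maxima: A=180, B=190, C=150, D=160, E=230, F=145, G=240
Best best-case = 240 → G.

G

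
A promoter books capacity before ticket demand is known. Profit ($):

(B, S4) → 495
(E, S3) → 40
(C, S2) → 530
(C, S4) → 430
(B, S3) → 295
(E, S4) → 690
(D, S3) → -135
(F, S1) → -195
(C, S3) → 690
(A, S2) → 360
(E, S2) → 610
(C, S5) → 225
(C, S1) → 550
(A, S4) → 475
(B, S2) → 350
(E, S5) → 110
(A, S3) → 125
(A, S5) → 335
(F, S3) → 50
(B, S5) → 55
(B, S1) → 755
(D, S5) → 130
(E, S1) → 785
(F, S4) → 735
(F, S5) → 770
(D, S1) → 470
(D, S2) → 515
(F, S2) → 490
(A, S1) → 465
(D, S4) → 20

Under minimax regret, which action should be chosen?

C

Column bests: S1=785, S2=610, S3=690, S4=735, S5=770.
A regrets: 320, 250, 565, 260, 435 → max 565
B regrets: 30, 260, 395, 240, 715 → max 715
C regrets: 235, 80, 0, 305, 545 → max 545
D regrets: 315, 95, 825, 715, 640 → max 825
E regrets: 0, 0, 650, 45, 660 → max 660
F regrets: 980, 120, 640, 0, 0 → max 980
Smallest max regret = 545 → C.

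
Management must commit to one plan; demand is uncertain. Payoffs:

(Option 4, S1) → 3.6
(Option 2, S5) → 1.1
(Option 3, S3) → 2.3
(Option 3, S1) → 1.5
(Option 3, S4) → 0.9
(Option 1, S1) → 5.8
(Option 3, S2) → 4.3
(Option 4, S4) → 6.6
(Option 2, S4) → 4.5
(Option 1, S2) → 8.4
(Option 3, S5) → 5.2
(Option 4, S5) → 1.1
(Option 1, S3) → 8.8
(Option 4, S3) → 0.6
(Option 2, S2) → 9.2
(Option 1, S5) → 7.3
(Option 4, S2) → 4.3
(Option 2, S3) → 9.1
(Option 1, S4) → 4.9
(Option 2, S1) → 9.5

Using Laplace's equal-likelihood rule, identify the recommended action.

Row averages: Option 1=7.04, Option 2=6.68, Option 3=2.84, Option 4=3.24
Highest average = 7.04 → Option 1.

Option 1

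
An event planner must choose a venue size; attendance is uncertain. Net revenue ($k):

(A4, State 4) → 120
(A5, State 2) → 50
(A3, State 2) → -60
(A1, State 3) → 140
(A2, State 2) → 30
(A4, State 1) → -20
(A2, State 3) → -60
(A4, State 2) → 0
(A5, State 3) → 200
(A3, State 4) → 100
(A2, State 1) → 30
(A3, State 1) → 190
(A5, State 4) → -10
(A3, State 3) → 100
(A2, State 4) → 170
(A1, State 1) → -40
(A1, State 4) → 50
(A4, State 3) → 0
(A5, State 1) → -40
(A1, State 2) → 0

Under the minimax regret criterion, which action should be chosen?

A3

Column bests: State 1=190, State 2=50, State 3=200, State 4=170.
A1 regrets: 230, 50, 60, 120 → max 230
A2 regrets: 160, 20, 260, 0 → max 260
A3 regrets: 0, 110, 100, 70 → max 110
A4 regrets: 210, 50, 200, 50 → max 210
A5 regrets: 230, 0, 0, 180 → max 230
Smallest max regret = 110 → A3.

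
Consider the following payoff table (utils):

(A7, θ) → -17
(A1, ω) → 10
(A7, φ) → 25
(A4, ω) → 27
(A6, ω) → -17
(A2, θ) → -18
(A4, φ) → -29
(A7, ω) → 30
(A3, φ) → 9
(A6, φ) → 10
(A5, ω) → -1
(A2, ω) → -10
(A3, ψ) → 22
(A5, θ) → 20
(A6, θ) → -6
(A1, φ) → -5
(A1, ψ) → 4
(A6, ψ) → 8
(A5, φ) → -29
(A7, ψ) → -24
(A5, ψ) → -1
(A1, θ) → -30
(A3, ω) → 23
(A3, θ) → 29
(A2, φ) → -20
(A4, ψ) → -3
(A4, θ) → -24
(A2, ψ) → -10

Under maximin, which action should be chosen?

A3

Row minima: A1=-30, A2=-20, A3=9, A4=-29, A5=-29, A6=-17, A7=-24
Best worst-case = 9 → A3.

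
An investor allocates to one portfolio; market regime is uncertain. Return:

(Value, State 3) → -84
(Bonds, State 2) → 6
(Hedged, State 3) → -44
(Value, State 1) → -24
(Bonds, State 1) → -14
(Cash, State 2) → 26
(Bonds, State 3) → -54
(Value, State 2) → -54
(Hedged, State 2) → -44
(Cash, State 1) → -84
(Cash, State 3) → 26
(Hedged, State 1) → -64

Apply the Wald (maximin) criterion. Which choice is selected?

Row minima: Value=-84, Cash=-84, Bonds=-54, Hedged=-64
Best worst-case = -54 → Bonds.

Bonds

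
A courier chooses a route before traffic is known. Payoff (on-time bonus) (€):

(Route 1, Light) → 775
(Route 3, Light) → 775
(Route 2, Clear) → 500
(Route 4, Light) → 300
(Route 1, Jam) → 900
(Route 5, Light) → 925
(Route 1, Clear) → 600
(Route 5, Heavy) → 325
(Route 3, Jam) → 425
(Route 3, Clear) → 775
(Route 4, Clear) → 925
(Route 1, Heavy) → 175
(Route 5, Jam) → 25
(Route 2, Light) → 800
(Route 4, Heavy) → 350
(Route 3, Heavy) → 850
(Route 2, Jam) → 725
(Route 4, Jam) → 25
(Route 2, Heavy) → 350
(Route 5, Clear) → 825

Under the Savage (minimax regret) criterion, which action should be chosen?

Column bests: Clear=925, Light=925, Heavy=850, Jam=900.
Route 1 regrets: 325, 150, 675, 0 → max 675
Route 2 regrets: 425, 125, 500, 175 → max 500
Route 3 regrets: 150, 150, 0, 475 → max 475
Route 4 regrets: 0, 625, 500, 875 → max 875
Route 5 regrets: 100, 0, 525, 875 → max 875
Smallest max regret = 475 → Route 3.

Route 3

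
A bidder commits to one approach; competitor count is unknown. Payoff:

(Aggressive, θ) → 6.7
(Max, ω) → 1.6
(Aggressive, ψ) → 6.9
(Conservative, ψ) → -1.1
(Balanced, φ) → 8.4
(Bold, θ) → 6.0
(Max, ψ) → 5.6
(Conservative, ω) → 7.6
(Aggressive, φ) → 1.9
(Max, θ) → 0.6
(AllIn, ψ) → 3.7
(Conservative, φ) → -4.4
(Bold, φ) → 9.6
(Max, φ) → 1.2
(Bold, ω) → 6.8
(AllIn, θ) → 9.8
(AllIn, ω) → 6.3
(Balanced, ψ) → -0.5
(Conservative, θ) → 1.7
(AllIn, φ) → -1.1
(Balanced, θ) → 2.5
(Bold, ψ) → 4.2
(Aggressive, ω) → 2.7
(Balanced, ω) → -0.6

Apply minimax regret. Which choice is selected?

Column bests: θ=9.8, φ=9.6, ψ=6.9, ω=7.6.
Conservative regrets: 8.1, 14.0, 8.0, 0.0 → max 14.0
Balanced regrets: 7.3, 1.2, 7.4, 8.2 → max 8.2
Aggressive regrets: 3.1, 7.7, 0.0, 4.9 → max 7.7
Bold regrets: 3.8, 0.0, 2.7, 0.8 → max 3.8
AllIn regrets: 0.0, 10.7, 3.2, 1.3 → max 10.7
Max regrets: 9.2, 8.4, 1.3, 6.0 → max 9.2
Smallest max regret = 3.8 → Bold.

Bold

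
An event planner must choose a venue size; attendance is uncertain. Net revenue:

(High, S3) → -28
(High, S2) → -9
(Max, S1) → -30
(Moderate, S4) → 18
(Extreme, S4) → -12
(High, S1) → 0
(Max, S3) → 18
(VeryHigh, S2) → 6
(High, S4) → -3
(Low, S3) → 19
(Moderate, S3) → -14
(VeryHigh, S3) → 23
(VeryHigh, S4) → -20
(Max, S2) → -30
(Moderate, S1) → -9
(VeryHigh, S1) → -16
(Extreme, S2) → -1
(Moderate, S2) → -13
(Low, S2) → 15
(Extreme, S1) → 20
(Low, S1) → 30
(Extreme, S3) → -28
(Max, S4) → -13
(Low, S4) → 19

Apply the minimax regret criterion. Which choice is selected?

Column bests: S1=30, S2=15, S3=23, S4=19.
Low regrets: 0, 0, 4, 0 → max 4
Moderate regrets: 39, 28, 37, 1 → max 39
High regrets: 30, 24, 51, 22 → max 51
VeryHigh regrets: 46, 9, 0, 39 → max 46
Extreme regrets: 10, 16, 51, 31 → max 51
Max regrets: 60, 45, 5, 32 → max 60
Smallest max regret = 4 → Low.

Low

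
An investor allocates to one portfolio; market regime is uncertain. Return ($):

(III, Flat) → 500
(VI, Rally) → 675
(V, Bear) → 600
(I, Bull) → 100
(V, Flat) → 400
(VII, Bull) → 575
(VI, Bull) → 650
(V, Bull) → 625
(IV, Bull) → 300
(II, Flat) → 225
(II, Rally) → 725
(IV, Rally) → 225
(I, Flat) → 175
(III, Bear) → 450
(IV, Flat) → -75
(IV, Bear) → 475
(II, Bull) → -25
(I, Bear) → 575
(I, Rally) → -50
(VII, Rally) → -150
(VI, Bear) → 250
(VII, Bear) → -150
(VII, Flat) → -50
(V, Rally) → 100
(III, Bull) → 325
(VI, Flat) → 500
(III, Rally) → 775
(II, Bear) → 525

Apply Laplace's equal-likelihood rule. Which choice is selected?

Row averages: I=200, II=362.5, III=512.5, IV=231.25, V=431.25, VI=518.75, VII=56.25
Highest average = 518.75 → VI.

VI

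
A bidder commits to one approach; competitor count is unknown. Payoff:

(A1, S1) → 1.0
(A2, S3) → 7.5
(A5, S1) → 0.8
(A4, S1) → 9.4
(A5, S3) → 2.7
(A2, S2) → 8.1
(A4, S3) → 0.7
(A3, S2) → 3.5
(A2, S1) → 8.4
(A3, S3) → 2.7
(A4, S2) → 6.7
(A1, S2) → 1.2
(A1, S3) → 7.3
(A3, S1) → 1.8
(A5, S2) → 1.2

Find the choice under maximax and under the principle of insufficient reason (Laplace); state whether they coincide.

maximax → A4; laplace → A2 (disagree)

Row maxima: A1=7.3, A2=8.4, A3=3.5, A4=9.4, A5=2.7
Best best-case = 9.4 → A4.
Row averages: A1=19/6, A2=8, A3=8/3, A4=5.6, A5=47/30
Highest average = 8 → A2.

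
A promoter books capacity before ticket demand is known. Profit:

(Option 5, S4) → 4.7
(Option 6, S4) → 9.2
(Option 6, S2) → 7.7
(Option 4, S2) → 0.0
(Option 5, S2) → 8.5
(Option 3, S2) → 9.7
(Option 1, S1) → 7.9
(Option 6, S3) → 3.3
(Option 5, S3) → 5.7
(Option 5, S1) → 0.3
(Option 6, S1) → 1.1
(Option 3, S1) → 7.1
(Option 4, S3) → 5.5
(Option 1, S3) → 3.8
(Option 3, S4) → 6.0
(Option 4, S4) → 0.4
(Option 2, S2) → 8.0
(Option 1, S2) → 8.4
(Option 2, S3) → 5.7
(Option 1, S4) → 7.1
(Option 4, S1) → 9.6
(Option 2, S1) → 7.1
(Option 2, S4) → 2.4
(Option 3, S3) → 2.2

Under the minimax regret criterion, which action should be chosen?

Option 1

Column bests: S1=9.6, S2=9.7, S3=5.7, S4=9.2.
Option 1 regrets: 1.7, 1.3, 1.9, 2.1 → max 2.1
Option 2 regrets: 2.5, 1.7, 0.0, 6.8 → max 6.8
Option 3 regrets: 2.5, 0.0, 3.5, 3.2 → max 3.5
Option 4 regrets: 0.0, 9.7, 0.2, 8.8 → max 9.7
Option 5 regrets: 9.3, 1.2, 0.0, 4.5 → max 9.3
Option 6 regrets: 8.5, 2.0, 2.4, 0.0 → max 8.5
Smallest max regret = 2.1 → Option 1.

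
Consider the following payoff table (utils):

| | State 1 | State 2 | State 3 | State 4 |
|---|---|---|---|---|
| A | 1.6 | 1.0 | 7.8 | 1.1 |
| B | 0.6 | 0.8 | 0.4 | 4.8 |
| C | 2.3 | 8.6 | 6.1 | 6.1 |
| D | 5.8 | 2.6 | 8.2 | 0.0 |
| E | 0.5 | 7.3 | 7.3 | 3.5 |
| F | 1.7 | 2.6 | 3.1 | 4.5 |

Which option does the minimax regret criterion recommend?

C

Column bests: State 1=5.8, State 2=8.6, State 3=8.2, State 4=6.1.
A regrets: 4.2, 7.6, 0.4, 5.0 → max 7.6
B regrets: 5.2, 7.8, 7.8, 1.3 → max 7.8
C regrets: 3.5, 0.0, 2.1, 0.0 → max 3.5
D regrets: 0.0, 6.0, 0.0, 6.1 → max 6.1
E regrets: 5.3, 1.3, 0.9, 2.6 → max 5.3
F regrets: 4.1, 6.0, 5.1, 1.6 → max 6.0
Smallest max regret = 3.5 → C.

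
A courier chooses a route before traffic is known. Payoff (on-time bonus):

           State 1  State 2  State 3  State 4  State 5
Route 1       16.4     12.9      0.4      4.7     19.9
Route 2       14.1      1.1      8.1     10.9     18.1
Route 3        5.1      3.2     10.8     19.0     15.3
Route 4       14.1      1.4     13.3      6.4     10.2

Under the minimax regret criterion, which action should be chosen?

Column bests: State 1=16.4, State 2=12.9, State 3=13.3, State 4=19.0, State 5=19.9.
Route 1 regrets: 0.0, 0.0, 12.9, 14.3, 0.0 → max 14.3
Route 2 regrets: 2.3, 11.8, 5.2, 8.1, 1.8 → max 11.8
Route 3 regrets: 11.3, 9.7, 2.5, 0.0, 4.6 → max 11.3
Route 4 regrets: 2.3, 11.5, 0.0, 12.6, 9.7 → max 12.6
Smallest max regret = 11.3 → Route 3.

Route 3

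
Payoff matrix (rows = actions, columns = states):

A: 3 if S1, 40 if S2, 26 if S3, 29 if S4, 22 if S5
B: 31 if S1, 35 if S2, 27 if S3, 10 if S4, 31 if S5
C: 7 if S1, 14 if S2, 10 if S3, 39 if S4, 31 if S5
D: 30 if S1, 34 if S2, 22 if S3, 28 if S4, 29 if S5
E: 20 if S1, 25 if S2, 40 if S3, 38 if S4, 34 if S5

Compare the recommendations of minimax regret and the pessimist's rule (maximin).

minimax regret → E; maximin → D (disagree)

Column bests: S1=31, S2=40, S3=40, S4=39, S5=34.
A regrets: 28, 0, 14, 10, 12 → max 28
B regrets: 0, 5, 13, 29, 3 → max 29
C regrets: 24, 26, 30, 0, 3 → max 30
D regrets: 1, 6, 18, 11, 5 → max 18
E regrets: 11, 15, 0, 1, 0 → max 15
Smallest max regret = 15 → E.
Row minima: A=3, B=10, C=7, D=22, E=20
Best worst-case = 22 → D.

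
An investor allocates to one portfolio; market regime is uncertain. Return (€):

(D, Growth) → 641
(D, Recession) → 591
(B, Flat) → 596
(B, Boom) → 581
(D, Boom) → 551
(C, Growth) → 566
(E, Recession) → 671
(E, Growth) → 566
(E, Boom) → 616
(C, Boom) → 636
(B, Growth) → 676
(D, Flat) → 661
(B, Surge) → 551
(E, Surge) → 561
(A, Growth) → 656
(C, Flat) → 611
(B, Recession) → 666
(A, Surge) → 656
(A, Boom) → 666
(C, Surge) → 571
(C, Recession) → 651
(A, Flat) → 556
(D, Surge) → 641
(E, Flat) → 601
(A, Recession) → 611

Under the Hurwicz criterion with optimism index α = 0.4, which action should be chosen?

E

A: 0.4·666 + 0.6·556 = 600
B: 0.4·676 + 0.6·551 = 601
C: 0.4·651 + 0.6·566 = 600
D: 0.4·661 + 0.6·551 = 595
E: 0.4·671 + 0.6·561 = 605
Highest Hurwicz score = 605 → E.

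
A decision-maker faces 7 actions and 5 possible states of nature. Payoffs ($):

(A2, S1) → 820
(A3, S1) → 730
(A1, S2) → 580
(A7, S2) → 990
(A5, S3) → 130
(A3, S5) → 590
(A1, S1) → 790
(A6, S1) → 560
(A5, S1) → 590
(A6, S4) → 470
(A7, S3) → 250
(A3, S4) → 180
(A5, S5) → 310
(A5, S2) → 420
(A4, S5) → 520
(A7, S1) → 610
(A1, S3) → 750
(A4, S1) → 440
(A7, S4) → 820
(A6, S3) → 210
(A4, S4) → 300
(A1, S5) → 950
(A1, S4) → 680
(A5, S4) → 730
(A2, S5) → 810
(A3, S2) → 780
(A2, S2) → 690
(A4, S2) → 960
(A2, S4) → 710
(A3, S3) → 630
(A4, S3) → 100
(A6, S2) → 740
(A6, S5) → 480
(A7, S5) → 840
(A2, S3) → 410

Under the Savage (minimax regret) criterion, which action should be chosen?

A2

Column bests: S1=820, S2=990, S3=750, S4=820, S5=950.
A1 regrets: 30, 410, 0, 140, 0 → max 410
A2 regrets: 0, 300, 340, 110, 140 → max 340
A3 regrets: 90, 210, 120, 640, 360 → max 640
A4 regrets: 380, 30, 650, 520, 430 → max 650
A5 regrets: 230, 570, 620, 90, 640 → max 640
A6 regrets: 260, 250, 540, 350, 470 → max 540
A7 regrets: 210, 0, 500, 0, 110 → max 500
Smallest max regret = 340 → A2.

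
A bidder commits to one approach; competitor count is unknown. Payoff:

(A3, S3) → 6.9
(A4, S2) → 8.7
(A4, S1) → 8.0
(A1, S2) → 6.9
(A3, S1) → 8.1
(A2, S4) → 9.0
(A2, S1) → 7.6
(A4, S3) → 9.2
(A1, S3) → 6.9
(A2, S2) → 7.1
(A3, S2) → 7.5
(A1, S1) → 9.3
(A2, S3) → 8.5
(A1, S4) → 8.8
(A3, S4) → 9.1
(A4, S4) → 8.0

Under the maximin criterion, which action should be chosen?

Row minima: A1=6.9, A2=7.1, A3=6.9, A4=8.0
Best worst-case = 8.0 → A4.

A4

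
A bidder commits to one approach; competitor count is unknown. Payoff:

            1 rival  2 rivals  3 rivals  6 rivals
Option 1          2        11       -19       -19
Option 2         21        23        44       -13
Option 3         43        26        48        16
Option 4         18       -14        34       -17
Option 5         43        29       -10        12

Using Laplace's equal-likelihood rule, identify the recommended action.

Option 3

Row averages: Option 1=-6.25, Option 2=18.75, Option 3=33.25, Option 4=5.25, Option 5=18.5
Highest average = 33.25 → Option 3.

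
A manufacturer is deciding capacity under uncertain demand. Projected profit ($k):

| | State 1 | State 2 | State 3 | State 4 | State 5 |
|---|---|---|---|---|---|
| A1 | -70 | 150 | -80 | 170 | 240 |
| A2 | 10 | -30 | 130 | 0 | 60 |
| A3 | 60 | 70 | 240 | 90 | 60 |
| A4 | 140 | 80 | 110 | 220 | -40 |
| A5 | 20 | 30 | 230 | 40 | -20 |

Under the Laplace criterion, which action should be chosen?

Row averages: A1=82, A2=34, A3=104, A4=102, A5=60
Highest average = 104 → A3.

A3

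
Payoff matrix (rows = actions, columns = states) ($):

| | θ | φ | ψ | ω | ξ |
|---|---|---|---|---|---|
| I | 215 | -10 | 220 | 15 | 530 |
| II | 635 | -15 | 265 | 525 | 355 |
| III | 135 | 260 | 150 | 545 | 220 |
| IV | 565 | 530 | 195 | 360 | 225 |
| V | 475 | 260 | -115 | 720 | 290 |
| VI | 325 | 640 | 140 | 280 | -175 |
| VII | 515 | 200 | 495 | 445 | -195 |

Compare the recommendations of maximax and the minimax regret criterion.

maximax → V; minimax regret → IV (disagree)

Row maxima: I=530, II=635, III=545, IV=565, V=720, VI=640, VII=515
Best best-case = 720 → V.
Column bests: θ=635, φ=640, ψ=495, ω=720, ξ=530.
I regrets: 420, 650, 275, 705, 0 → max 705
II regrets: 0, 655, 230, 195, 175 → max 655
III regrets: 500, 380, 345, 175, 310 → max 500
IV regrets: 70, 110, 300, 360, 305 → max 360
V regrets: 160, 380, 610, 0, 240 → max 610
VI regrets: 310, 0, 355, 440, 705 → max 705
VII regrets: 120, 440, 0, 275, 725 → max 725
Smallest max regret = 360 → IV.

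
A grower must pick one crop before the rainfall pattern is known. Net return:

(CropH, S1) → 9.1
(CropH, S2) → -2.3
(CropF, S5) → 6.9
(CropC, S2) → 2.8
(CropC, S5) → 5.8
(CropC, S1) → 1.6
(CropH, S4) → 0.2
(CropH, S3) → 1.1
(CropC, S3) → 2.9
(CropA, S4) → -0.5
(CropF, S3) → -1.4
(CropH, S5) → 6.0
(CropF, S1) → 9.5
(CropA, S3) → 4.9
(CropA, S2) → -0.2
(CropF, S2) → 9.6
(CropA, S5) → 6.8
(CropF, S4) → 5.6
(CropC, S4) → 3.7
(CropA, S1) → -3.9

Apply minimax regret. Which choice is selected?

Column bests: S1=9.5, S2=9.6, S3=4.9, S4=5.6, S5=6.9.
CropH regrets: 0.4, 11.9, 3.8, 5.4, 0.9 → max 11.9
CropF regrets: 0.0, 0.0, 6.3, 0.0, 0.0 → max 6.3
CropC regrets: 7.9, 6.8, 2.0, 1.9, 1.1 → max 7.9
CropA regrets: 13.4, 9.8, 0.0, 6.1, 0.1 → max 13.4
Smallest max regret = 6.3 → CropF.

CropF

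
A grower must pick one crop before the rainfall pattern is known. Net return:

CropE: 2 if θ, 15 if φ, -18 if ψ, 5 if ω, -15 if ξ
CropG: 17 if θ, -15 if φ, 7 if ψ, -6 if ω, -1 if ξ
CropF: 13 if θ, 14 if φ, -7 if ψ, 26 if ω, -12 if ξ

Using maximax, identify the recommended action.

Row maxima: CropE=15, CropG=17, CropF=26
Best best-case = 26 → CropF.

CropF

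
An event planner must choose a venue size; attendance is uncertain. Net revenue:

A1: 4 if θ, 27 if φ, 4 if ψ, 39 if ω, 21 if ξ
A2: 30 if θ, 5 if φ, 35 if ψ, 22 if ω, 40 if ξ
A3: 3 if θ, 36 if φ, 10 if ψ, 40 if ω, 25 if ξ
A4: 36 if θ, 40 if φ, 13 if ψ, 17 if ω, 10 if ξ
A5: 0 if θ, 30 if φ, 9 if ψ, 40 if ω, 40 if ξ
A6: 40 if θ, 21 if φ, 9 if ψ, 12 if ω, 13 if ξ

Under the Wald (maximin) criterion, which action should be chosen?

Row minima: A1=4, A2=5, A3=3, A4=10, A5=0, A6=9
Best worst-case = 10 → A4.

A4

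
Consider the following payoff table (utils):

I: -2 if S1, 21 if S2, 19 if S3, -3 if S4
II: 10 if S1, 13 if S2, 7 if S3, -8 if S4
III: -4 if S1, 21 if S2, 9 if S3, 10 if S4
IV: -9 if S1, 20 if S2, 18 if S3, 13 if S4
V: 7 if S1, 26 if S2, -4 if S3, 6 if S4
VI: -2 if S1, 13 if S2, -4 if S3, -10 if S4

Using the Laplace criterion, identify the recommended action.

Row averages: I=8.75, II=5.5, III=9, IV=10.5, V=8.75, VI=-0.75
Highest average = 10.5 → IV.

IV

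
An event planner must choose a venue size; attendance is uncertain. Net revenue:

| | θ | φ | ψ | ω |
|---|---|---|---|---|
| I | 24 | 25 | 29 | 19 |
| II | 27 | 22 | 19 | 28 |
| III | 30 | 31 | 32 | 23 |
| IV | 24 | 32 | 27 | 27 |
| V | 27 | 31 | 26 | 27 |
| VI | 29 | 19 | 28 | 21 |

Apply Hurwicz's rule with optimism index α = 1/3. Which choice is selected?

I: 1/3·29 + 2/3·19 = 67/3
II: 1/3·28 + 2/3·19 = 22
III: 1/3·32 + 2/3·23 = 26
IV: 1/3·32 + 2/3·24 = 80/3
V: 1/3·31 + 2/3·26 = 83/3
VI: 1/3·29 + 2/3·19 = 67/3
Highest Hurwicz score = 83/3 → V.

V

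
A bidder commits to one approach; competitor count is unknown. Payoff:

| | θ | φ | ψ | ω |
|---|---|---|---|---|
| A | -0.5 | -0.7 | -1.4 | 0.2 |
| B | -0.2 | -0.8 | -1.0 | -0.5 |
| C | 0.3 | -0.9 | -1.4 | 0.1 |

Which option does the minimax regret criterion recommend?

Column bests: θ=0.3, φ=-0.7, ψ=-1.0, ω=0.2.
A regrets: 0.8, 0.0, 0.4, 0.0 → max 0.8
B regrets: 0.5, 0.1, 0.0, 0.7 → max 0.7
C regrets: 0.0, 0.2, 0.4, 0.1 → max 0.4
Smallest max regret = 0.4 → C.

C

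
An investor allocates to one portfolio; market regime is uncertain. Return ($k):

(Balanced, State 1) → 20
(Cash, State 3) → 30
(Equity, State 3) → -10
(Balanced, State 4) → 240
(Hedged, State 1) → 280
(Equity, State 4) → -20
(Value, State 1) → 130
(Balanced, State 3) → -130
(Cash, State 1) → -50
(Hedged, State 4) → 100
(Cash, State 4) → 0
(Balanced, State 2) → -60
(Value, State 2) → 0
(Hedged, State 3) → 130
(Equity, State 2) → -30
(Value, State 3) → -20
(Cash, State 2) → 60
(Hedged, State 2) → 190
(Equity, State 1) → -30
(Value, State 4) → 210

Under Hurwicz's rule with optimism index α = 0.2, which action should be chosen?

Hedged

Equity: 0.2·(-10) + 0.8·(-30) = -26
Cash: 0.2·60 + 0.8·(-50) = -28
Hedged: 0.2·280 + 0.8·100 = 136
Balanced: 0.2·240 + 0.8·(-130) = -56
Value: 0.2·210 + 0.8·(-20) = 26
Highest Hurwicz score = 136 → Hedged.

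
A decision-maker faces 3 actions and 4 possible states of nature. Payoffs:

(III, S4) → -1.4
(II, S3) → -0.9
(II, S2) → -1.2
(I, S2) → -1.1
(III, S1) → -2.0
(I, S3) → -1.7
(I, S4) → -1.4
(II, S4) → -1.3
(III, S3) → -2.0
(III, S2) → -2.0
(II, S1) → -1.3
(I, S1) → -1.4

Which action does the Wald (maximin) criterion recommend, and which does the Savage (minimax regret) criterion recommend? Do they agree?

Row minima: I=-1.7, II=-1.3, III=-2.0
Best worst-case = -1.3 → II.
Column bests: S1=-1.3, S2=-1.1, S3=-0.9, S4=-1.3.
I regrets: 0.1, 0.0, 0.8, 0.1 → max 0.8
II regrets: 0.0, 0.1, 0.0, 0.0 → max 0.1
III regrets: 0.7, 0.9, 1.1, 0.1 → max 1.1
Smallest max regret = 0.1 → II.

maximin → II; minimax regret → II (agree)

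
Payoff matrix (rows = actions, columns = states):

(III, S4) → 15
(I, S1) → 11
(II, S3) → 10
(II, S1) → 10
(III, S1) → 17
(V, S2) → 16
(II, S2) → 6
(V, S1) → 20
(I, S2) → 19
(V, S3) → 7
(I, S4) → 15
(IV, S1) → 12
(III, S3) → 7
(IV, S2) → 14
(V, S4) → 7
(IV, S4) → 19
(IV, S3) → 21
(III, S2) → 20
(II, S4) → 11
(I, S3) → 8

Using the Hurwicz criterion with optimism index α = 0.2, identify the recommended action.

IV

I: 0.2·19 + 0.8·8 = 10.2
II: 0.2·11 + 0.8·6 = 7
III: 0.2·20 + 0.8·7 = 9.6
IV: 0.2·21 + 0.8·12 = 13.8
V: 0.2·20 + 0.8·7 = 9.6
Highest Hurwicz score = 13.8 → IV.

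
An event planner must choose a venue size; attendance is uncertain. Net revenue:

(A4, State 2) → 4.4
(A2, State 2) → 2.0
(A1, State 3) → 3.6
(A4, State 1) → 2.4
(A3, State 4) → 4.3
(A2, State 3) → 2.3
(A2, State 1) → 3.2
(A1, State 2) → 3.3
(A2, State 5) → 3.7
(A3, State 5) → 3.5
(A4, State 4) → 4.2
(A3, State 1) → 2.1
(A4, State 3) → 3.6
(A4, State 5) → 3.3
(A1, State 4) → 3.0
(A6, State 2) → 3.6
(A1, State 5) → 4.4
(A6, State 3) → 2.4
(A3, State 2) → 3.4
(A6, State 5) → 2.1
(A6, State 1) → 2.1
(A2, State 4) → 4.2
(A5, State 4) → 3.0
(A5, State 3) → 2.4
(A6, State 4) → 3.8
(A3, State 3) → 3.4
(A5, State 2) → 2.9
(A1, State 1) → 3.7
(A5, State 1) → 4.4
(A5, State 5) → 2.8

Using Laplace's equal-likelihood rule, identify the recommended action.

Row averages: A1=3.6, A2=3.08, A3=3.34, A4=3.58, A5=3.1, A6=2.8
Highest average = 3.6 → A1.

A1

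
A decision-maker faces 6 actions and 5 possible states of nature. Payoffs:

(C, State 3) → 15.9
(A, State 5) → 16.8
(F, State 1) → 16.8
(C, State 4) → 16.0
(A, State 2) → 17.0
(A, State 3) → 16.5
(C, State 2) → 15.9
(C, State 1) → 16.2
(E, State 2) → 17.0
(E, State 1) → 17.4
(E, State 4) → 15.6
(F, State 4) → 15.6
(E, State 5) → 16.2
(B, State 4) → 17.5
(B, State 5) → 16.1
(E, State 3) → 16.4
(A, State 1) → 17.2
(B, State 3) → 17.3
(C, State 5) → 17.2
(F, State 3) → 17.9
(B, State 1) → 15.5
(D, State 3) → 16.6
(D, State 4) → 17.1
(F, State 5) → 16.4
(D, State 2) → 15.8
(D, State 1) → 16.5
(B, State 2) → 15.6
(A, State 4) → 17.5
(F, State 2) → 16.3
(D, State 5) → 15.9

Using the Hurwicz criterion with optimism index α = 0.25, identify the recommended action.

A: 0.25·17.5 + 0.75·16.5 = 16.75
B: 0.25·17.5 + 0.75·15.5 = 16
C: 0.25·17.2 + 0.75·15.9 = 16.225
D: 0.25·17.1 + 0.75·15.8 = 16.125
E: 0.25·17.4 + 0.75·15.6 = 16.05
F: 0.25·17.9 + 0.75·15.6 = 16.175
Highest Hurwicz score = 16.75 → A.

A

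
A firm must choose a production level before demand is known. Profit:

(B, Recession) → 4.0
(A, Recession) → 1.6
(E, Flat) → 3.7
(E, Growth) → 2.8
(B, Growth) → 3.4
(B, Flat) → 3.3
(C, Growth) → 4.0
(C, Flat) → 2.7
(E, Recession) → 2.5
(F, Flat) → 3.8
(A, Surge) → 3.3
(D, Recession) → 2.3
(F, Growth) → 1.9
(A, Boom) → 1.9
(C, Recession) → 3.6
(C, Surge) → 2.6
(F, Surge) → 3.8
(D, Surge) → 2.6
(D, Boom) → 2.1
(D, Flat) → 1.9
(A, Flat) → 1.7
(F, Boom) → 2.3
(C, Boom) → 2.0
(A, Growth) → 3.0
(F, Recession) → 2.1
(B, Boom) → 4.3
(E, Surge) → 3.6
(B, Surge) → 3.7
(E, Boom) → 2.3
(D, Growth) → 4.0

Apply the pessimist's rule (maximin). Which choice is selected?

B

Row minima: A=1.6, B=3.3, C=2.0, D=1.9, E=2.3, F=1.9
Best worst-case = 3.3 → B.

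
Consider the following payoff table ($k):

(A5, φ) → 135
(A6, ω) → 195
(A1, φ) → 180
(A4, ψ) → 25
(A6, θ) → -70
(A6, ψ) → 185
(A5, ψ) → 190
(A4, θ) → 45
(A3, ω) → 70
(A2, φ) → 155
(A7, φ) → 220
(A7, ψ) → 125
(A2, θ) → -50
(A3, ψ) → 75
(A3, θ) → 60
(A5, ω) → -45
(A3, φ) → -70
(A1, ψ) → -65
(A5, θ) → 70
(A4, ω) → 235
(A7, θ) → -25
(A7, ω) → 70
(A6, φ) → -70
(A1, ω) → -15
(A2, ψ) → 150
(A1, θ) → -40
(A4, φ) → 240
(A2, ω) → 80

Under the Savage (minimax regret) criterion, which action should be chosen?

Column bests: θ=70, φ=240, ψ=190, ω=235.
A1 regrets: 110, 60, 255, 250 → max 255
A2 regrets: 120, 85, 40, 155 → max 155
A3 regrets: 10, 310, 115, 165 → max 310
A4 regrets: 25, 0, 165, 0 → max 165
A5 regrets: 0, 105, 0, 280 → max 280
A6 regrets: 140, 310, 5, 40 → max 310
A7 regrets: 95, 20, 65, 165 → max 165
Smallest max regret = 155 → A2.

A2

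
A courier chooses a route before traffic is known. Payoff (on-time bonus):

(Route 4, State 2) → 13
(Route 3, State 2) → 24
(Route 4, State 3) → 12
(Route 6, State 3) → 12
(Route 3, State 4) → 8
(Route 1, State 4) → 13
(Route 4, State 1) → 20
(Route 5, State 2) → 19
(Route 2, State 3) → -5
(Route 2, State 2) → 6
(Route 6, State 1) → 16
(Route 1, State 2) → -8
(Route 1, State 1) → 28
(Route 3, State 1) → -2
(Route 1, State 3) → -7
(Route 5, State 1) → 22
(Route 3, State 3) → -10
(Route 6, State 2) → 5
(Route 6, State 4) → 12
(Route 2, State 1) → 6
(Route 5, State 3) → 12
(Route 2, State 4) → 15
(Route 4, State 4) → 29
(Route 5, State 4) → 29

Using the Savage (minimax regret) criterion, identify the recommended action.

Column bests: State 1=28, State 2=24, State 3=12, State 4=29.
Route 1 regrets: 0, 32, 19, 16 → max 32
Route 2 regrets: 22, 18, 17, 14 → max 22
Route 3 regrets: 30, 0, 22, 21 → max 30
Route 4 regrets: 8, 11, 0, 0 → max 11
Route 5 regrets: 6, 5, 0, 0 → max 6
Route 6 regrets: 12, 19, 0, 17 → max 19
Smallest max regret = 6 → Route 5.

Route 5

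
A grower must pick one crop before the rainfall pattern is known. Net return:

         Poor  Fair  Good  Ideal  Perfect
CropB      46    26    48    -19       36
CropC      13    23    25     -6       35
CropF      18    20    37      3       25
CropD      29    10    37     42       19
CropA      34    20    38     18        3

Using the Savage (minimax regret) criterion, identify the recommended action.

CropD

Column bests: Poor=46, Fair=26, Good=48, Ideal=42, Perfect=36.
CropB regrets: 0, 0, 0, 61, 0 → max 61
CropC regrets: 33, 3, 23, 48, 1 → max 48
CropF regrets: 28, 6, 11, 39, 11 → max 39
CropD regrets: 17, 16, 11, 0, 17 → max 17
CropA regrets: 12, 6, 10, 24, 33 → max 33
Smallest max regret = 17 → CropD.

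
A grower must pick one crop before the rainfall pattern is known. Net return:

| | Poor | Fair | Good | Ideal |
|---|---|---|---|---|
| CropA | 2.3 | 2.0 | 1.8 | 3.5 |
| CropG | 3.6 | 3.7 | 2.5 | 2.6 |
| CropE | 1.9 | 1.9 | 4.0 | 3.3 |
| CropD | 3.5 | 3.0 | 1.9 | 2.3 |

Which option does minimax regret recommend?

Column bests: Poor=3.6, Fair=3.7, Good=4.0, Ideal=3.5.
CropA regrets: 1.3, 1.7, 2.2, 0.0 → max 2.2
CropG regrets: 0.0, 0.0, 1.5, 0.9 → max 1.5
CropE regrets: 1.7, 1.8, 0.0, 0.2 → max 1.8
CropD regrets: 0.1, 0.7, 2.1, 1.2 → max 2.1
Smallest max regret = 1.5 → CropG.

CropG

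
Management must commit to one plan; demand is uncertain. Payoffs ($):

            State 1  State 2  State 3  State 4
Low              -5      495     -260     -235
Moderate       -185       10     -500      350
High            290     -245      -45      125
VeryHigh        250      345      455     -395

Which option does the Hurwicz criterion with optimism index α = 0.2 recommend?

Low

Low: 0.2·495 + 0.8·(-260) = -109
Moderate: 0.2·350 + 0.8·(-500) = -330
High: 0.2·290 + 0.8·(-245) = -138
VeryHigh: 0.2·455 + 0.8·(-395) = -225
Highest Hurwicz score = -109 → Low.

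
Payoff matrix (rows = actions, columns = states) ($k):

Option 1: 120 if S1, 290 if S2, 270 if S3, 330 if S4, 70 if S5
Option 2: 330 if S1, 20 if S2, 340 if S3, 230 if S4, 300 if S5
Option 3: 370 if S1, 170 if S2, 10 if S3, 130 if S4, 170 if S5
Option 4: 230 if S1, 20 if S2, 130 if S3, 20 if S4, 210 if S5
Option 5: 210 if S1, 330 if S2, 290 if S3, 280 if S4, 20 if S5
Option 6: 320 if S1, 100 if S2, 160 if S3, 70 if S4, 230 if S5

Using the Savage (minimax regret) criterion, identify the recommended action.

Option 1

Column bests: S1=370, S2=330, S3=340, S4=330, S5=300.
Option 1 regrets: 250, 40, 70, 0, 230 → max 250
Option 2 regrets: 40, 310, 0, 100, 0 → max 310
Option 3 regrets: 0, 160, 330, 200, 130 → max 330
Option 4 regrets: 140, 310, 210, 310, 90 → max 310
Option 5 regrets: 160, 0, 50, 50, 280 → max 280
Option 6 regrets: 50, 230, 180, 260, 70 → max 260
Smallest max regret = 250 → Option 1.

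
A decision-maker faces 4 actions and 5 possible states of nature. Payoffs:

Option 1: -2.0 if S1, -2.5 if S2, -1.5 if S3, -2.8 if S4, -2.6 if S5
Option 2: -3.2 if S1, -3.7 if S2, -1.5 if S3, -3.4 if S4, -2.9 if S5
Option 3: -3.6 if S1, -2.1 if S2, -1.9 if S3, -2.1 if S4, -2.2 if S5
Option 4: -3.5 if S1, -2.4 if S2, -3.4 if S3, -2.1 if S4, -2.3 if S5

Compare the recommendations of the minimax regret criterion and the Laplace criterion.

Column bests: S1=-2.0, S2=-2.1, S3=-1.5, S4=-2.1, S5=-2.2.
Option 1 regrets: 0.0, 0.4, 0.0, 0.7, 0.4 → max 0.7
Option 2 regrets: 1.2, 1.6, 0.0, 1.3, 0.7 → max 1.6
Option 3 regrets: 1.6, 0.0, 0.4, 0.0, 0.0 → max 1.6
Option 4 regrets: 1.5, 0.3, 1.9, 0.0, 0.1 → max 1.9
Smallest max regret = 0.7 → Option 1.
Row averages: Option 1=-2.28, Option 2=-2.94, Option 3=-2.38, Option 4=-2.74
Highest average = -2.28 → Option 1.

minimax regret → Option 1; laplace → Option 1 (agree)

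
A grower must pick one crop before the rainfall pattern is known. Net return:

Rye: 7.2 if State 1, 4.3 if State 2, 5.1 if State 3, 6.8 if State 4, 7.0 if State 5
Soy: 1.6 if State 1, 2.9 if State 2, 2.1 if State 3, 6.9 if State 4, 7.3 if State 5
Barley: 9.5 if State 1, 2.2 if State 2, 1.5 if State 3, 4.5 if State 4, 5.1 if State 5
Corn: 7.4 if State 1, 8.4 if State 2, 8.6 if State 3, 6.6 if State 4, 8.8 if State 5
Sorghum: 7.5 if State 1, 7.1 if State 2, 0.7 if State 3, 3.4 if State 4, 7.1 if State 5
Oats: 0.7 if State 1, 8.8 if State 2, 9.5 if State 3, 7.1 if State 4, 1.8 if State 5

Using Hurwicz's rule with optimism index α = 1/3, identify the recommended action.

Rye: 1/3·7.2 + 2/3·4.3 = 79/15
Soy: 1/3·7.3 + 2/3·1.6 = 3.5
Barley: 1/3·9.5 + 2/3·1.5 = 25/6
Corn: 1/3·8.8 + 2/3·6.6 = 22/3
Sorghum: 1/3·7.5 + 2/3·0.7 = 89/30
Oats: 1/3·9.5 + 2/3·0.7 = 109/30
Highest Hurwicz score = 22/3 → Corn.

Corn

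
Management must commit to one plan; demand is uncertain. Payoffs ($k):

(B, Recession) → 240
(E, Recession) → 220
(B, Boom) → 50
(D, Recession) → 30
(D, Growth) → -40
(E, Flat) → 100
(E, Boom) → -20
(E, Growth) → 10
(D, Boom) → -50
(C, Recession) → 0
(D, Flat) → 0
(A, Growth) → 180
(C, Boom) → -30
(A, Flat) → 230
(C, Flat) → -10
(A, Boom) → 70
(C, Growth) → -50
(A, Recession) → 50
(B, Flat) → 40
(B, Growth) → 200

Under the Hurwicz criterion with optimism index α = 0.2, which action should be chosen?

A: 0.2·230 + 0.8·50 = 86
B: 0.2·240 + 0.8·40 = 80
C: 0.2·0 + 0.8·(-50) = -40
D: 0.2·30 + 0.8·(-50) = -34
E: 0.2·220 + 0.8·(-20) = 28
Highest Hurwicz score = 86 → A.

A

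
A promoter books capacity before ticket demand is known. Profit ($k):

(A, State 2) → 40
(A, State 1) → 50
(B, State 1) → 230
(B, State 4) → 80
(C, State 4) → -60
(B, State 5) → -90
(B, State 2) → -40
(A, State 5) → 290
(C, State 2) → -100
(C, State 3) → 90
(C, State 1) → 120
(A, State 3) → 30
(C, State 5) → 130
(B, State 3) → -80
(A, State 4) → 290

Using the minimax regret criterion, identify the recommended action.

Column bests: State 1=230, State 2=40, State 3=90, State 4=290, State 5=290.
A regrets: 180, 0, 60, 0, 0 → max 180
B regrets: 0, 80, 170, 210, 380 → max 380
C regrets: 110, 140, 0, 350, 160 → max 350
Smallest max regret = 180 → A.

A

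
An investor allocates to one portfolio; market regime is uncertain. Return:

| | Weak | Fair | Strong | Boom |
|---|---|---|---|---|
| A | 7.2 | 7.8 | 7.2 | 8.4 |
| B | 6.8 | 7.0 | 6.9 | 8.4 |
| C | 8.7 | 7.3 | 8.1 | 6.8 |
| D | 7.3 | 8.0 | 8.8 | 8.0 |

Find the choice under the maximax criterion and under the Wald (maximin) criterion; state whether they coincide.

maximax → D; maximin → D (agree)

Row maxima: A=8.4, B=8.4, C=8.7, D=8.8
Best best-case = 8.8 → D.
Row minima: A=7.2, B=6.8, C=6.8, D=7.3
Best worst-case = 7.3 → D.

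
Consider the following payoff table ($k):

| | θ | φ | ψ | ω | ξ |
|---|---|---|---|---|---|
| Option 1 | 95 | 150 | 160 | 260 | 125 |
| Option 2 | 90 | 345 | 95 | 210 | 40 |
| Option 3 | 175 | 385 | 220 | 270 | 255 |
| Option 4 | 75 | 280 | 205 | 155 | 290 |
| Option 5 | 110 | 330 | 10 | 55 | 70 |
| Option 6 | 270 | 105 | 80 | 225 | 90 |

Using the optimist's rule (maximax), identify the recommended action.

Option 3

Row maxima: Option 1=260, Option 2=345, Option 3=385, Option 4=290, Option 5=330, Option 6=270
Best best-case = 385 → Option 3.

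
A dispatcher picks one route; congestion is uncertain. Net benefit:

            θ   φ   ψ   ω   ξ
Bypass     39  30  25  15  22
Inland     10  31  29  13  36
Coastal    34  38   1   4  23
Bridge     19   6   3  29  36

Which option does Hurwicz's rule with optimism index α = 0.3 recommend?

Bypass: 0.3·39 + 0.7·15 = 22.2
Inland: 0.3·36 + 0.7·10 = 17.8
Coastal: 0.3·38 + 0.7·1 = 12.1
Bridge: 0.3·36 + 0.7·3 = 12.9
Highest Hurwicz score = 22.2 → Bypass.

Bypass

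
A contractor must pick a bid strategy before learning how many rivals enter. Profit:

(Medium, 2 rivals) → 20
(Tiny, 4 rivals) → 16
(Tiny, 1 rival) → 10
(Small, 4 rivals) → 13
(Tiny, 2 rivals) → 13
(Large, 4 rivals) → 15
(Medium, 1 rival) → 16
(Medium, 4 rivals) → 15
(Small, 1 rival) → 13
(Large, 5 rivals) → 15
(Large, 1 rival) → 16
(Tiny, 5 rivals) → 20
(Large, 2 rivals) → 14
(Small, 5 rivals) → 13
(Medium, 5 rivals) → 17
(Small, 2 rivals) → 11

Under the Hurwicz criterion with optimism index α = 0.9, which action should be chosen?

Tiny: 0.9·20 + 0.1·10 = 19
Small: 0.9·13 + 0.1·11 = 12.8
Medium: 0.9·20 + 0.1·15 = 19.5
Large: 0.9·16 + 0.1·14 = 15.8
Highest Hurwicz score = 19.5 → Medium.

Medium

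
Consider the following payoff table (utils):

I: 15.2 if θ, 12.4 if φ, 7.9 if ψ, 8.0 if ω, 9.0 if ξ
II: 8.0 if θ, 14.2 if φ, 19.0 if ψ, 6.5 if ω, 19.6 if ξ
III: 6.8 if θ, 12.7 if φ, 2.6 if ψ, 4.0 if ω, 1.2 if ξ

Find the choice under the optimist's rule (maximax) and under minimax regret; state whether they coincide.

Row maxima: I=15.2, II=19.6, III=12.7
Best best-case = 19.6 → II.
Column bests: θ=15.2, φ=14.2, ψ=19.0, ω=8.0, ξ=19.6.
I regrets: 0.0, 1.8, 11.1, 0.0, 10.6 → max 11.1
II regrets: 7.2, 0.0, 0.0, 1.5, 0.0 → max 7.2
III regrets: 8.4, 1.5, 16.4, 4.0, 18.4 → max 18.4
Smallest max regret = 7.2 → II.

maximax → II; minimax regret → II (agree)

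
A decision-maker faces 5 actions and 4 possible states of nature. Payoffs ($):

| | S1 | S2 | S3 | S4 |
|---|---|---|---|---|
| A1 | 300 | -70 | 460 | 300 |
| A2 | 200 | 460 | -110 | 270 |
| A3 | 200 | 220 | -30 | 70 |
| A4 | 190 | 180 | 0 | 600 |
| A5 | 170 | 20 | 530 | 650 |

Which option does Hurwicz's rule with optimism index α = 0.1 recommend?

A5

A1: 0.1·460 + 0.9·(-70) = -17
A2: 0.1·460 + 0.9·(-110) = -53
A3: 0.1·220 + 0.9·(-30) = -5
A4: 0.1·600 + 0.9·0 = 60
A5: 0.1·650 + 0.9·20 = 83
Highest Hurwicz score = 83 → A5.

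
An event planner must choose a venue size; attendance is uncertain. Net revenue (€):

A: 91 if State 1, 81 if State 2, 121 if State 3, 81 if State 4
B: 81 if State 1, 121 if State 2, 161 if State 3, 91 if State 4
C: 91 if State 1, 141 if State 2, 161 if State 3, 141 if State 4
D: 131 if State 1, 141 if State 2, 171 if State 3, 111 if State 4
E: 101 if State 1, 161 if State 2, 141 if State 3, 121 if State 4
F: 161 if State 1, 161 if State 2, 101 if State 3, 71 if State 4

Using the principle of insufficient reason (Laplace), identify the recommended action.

D

Row averages: A=93.5, B=113.5, C=133.5, D=138.5, E=131, F=123.5
Highest average = 138.5 → D.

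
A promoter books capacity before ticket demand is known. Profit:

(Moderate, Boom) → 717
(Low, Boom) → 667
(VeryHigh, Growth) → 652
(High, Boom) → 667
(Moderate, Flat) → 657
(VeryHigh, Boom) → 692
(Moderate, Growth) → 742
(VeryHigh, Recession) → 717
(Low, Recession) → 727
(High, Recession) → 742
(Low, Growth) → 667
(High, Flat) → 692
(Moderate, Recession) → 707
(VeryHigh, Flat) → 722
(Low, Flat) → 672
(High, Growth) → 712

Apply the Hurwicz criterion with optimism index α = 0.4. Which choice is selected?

High

Low: 0.4·727 + 0.6·667 = 691
Moderate: 0.4·742 + 0.6·657 = 691
High: 0.4·742 + 0.6·667 = 697
VeryHigh: 0.4·722 + 0.6·652 = 680
Highest Hurwicz score = 697 → High.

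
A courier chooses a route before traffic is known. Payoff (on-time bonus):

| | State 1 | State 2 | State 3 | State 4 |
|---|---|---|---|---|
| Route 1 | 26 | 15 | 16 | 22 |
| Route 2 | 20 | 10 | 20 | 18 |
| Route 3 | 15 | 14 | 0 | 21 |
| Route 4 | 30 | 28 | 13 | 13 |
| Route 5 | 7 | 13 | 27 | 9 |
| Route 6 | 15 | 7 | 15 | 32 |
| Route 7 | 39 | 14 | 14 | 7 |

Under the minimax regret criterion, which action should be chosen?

Route 1

Column bests: State 1=39, State 2=28, State 3=27, State 4=32.
Route 1 regrets: 13, 13, 11, 10 → max 13
Route 2 regrets: 19, 18, 7, 14 → max 19
Route 3 regrets: 24, 14, 27, 11 → max 27
Route 4 regrets: 9, 0, 14, 19 → max 19
Route 5 regrets: 32, 15, 0, 23 → max 32
Route 6 regrets: 24, 21, 12, 0 → max 24
Route 7 regrets: 0, 14, 13, 25 → max 25
Smallest max regret = 13 → Route 1.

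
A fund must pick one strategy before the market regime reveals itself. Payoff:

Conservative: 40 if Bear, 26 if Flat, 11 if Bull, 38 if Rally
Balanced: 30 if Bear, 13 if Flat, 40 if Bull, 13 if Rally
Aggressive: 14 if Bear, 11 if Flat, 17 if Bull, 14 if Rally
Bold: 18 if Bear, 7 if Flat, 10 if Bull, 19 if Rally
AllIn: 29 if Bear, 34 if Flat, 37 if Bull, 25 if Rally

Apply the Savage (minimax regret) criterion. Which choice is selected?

Column bests: Bear=40, Flat=34, Bull=40, Rally=38.
Conservative regrets: 0, 8, 29, 0 → max 29
Balanced regrets: 10, 21, 0, 25 → max 25
Aggressive regrets: 26, 23, 23, 24 → max 26
Bold regrets: 22, 27, 30, 19 → max 30
AllIn regrets: 11, 0, 3, 13 → max 13
Smallest max regret = 13 → AllIn.

AllIn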